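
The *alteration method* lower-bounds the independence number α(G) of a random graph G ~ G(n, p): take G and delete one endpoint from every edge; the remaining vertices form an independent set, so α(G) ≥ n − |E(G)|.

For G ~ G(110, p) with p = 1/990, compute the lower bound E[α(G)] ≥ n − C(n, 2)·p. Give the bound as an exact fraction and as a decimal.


E[|E(G)|] = C(110, 2)·p = 5995 · (1/990) = 109/18.
E[α(G)] ≥ n − E[|E(G)|] = 110 − 109/18 = 1871/18.
Numerically: ≈ 103.94444.
(This is only a lower bound; the true E[α(G)] may be larger.)

E[α(G)] ≥ 1871/18 ≈ 103.94444.


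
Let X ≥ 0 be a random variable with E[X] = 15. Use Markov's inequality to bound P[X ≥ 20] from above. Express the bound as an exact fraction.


μ = E[X] = 15, a = 20.
Markov: P[X ≥ 20] ≤ μ/a = (15)/20 = 3/4.
Numerically: ≈ 0.7500.
(Since a = 20 > μ = 15.0000, the bound 3/4 is < 1 and informative.)

P[X ≥ 20] ≤ 3/4 ≈ 0.7500.


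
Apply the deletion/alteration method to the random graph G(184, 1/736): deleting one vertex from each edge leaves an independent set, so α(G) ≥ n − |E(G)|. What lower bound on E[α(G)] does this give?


E[|E(G)|] = C(184, 2)·p = 16836 · (1/736) = 183/8.
E[α(G)] ≥ n − E[|E(G)|] = 184 − 183/8 = 1289/8.
Numerically: ≈ 161.1250.
(This is only a lower bound; the true E[α(G)] may be larger.)

E[α(G)] ≥ 1289/8 ≈ 161.1250.


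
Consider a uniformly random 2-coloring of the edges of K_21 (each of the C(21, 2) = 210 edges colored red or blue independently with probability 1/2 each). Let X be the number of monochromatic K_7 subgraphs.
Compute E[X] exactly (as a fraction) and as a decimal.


Let X = Σ_S X_S over the C(21, 7) = 116280 subsets S of size 7, where X_S = 1 if the K_7 on S is monochromatic.
For a fixed S, the K_7 on S has C(7, 2) = 21 edges. P[all 21 edges red] = (1/2)^21, and likewise for blue, so P[monochromatic] = 2·(1/2)^21 = 2^{1 − 21} = 1/1048576.
By linearity of expectation: E[X] = C(21, 7) · 2^{1 − 21} = 116280 · 1/1048576 = 14535/131072.
Numerically: E[X] ≈ 0.11089.

E[X] = C(21,7)·2^(1−C(7,2)) = 14535/131072 ≈ 0.11089.


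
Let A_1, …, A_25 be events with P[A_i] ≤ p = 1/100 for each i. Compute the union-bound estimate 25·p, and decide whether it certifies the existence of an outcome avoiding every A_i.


Union bound: P[∪_{i=1}^{25} A_i] ≤ Σ_i P[A_i] ≤ 25·p = 25·(1/100) = 1/4.
Numerically: 1/4 ≈ 0.2500.
Is 1/4 < 1? YES.
Since P[∪ A_i] ≤ 1/4 < 1, the complement has P[∩ A_i^c] ≥ 1 − 1/4 = 3/4 > 0, so some outcome avoids every A_i.

25·p = 1/4 ≈ 0.2500; existence CERTIFIED by the union bound.


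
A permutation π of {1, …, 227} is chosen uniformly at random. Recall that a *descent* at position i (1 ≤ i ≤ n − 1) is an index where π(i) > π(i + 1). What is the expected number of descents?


Write X = Σ X_I over i = 1, …, 226, with X_I the indicator of one descent.
There are 226 indicators.
For each fixed i, the pair (π(i), π(i+1)) is a uniformly random ordered pair of distinct values from {1, …, 227}; by symmetry P[π(i) > π(i+1)] = 1/2.
By linearity: E[X] = 226 · (1/2) = (227 − 1) · (1/2) = 113 ≈ 113.0000.

E[X] = 113 = 113.0000.


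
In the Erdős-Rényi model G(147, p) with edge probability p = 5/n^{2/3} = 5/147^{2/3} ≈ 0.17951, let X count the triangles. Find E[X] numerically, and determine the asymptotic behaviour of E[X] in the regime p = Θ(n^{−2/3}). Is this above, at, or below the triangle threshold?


Number of potential triangles: C(147, 3) = 518665.
Each occurs with probability p³ ≈ (0.17951)³ ≈ 5.7846268e-03.
By linearity: E[X] = C(147, 3)·p³ ≈ 518665 · 5.7846268e-03 ≈ 3000.28345.
Since α = 2/3 < 1, p = c/n^{2/3} ≫ 1/n is above the triangle threshold p ~ 1/n. Asymptotically E[X] ~ (c³/6)·n^{3(1−α)} = (5³/6)·n^{1} → ∞; triangles are abundant w.h.p.

E[X] ≈ 3000.28345; in regime p = Θ(1/n^{2/3}) E[X] diverges (above the triangle threshold p ~ 1/n).


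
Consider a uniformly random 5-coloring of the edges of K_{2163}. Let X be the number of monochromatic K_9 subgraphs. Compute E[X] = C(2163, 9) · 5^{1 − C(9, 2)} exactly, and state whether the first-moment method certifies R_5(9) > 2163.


E[X] = C(2163, 9) · 5^{1 − 36} = 2808716806866462450348390 · 5^{−35} = 2808716806866462450348390/2910383045673370361328125.
As a reduced fraction: E[X] = 561743361373292490069678/582076609134674072265625 ≈ 0.965.
Is E[X] < 1? YES.
Since E[X] < 1, there exists a 5-coloring of K_{2163} with no monochromatic K_9; hence R_5(9) > 2163.

E[X] = 561743361373292490069678/582076609134674072265625 ≈ 0.965; E[X] < 1, so R_5(9) > 2163.


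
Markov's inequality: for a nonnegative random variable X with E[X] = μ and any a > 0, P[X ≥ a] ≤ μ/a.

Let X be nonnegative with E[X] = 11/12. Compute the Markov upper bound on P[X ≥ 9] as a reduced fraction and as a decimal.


μ = E[X] = 11/12, a = 9.
Markov: P[X ≥ 9] ≤ μ/a = (11/12)/9 = 11/108.
Numerically: ≈ 0.102.
(Since a = 9 > μ = 0.917, the bound 11/108 is < 1 and informative.)

P[X ≥ 9] ≤ 11/108 ≈ 0.102.


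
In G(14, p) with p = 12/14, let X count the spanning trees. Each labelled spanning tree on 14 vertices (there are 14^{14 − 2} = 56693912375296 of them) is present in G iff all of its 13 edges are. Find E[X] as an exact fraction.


K_14 has 14^{14 − 2} = 56693912375296 labelled spanning trees.
For each such spanning tree H, let X_H = 1 if all 13 edges of H are present in G. Then P[X_H = 1] = p^{13} = (6/7)^{13} = 13060694016/96889010407.
By linearity: E[X] = Σ_H E[X_H] = 56693912375296 · p^{13} = 56693912375296 · 13060694016/96889010407 = 53496602689536/7.
Numerically: E[X] ≈ 7.642e+12.

E[X] = 56693912375296 · (6/7)^{13} = 53496602689536/7 ≈ 7.642e+12.


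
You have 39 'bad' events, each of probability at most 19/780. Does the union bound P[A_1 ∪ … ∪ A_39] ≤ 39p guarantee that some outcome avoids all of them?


Union bound: P[∪_{i=1}^{39} A_i] ≤ Σ_i P[A_i] ≤ 39·p = 39·(19/780) = 19/20.
Numerically: 19/20 ≈ 0.950000.
Is 19/20 < 1? YES.
Since P[∪ A_i] ≤ 19/20 < 1, the complement has P[∩ A_i^c] ≥ 1 − 19/20 = 1/20 > 0, so some outcome avoids every A_i.

39·p = 19/20 ≈ 0.950000; existence CERTIFIED by the union bound.


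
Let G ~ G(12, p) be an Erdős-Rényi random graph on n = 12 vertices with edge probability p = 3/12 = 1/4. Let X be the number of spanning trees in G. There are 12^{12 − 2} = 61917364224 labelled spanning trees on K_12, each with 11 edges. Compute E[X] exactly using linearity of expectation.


K_12 has 12^{12 − 2} = 61917364224 labelled spanning trees.
For each such spanning tree H, let X_H = 1 if all 11 edges of H are present in G. Then P[X_H = 1] = p^{11} = (1/4)^{11} = 1/4194304.
By linearity: E[X] = Σ_H E[X_H] = 61917364224 · p^{11} = 61917364224 · 1/4194304 = 59049/4.
Numerically: E[X] ≈ 14762.

E[X] = 61917364224 · (1/4)^{11} = 59049/4 ≈ 14762.


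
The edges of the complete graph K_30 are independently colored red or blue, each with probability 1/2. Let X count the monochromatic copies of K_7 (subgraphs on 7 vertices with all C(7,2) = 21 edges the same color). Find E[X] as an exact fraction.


Let X = Σ_S X_S over the C(30, 7) = 2035800 subsets S of size 7, where X_S = 1 if the K_7 on S is monochromatic.
For a fixed S, the K_7 on S has C(7, 2) = 21 edges. P[all 21 edges red] = (1/2)^21, and likewise for blue, so P[monochromatic] = 2·(1/2)^21 = 2^{1 − 21} = 1/1048576.
Summing: E[X] = C(30, 7) · 2^{1 − 21} = 2035800 · 1/1048576 = 254475/131072.
Numerically: E[X] ≈ 1.94149.

E[X] = C(30,7)·2^(1−C(7,2)) = 254475/131072 ≈ 1.94149.


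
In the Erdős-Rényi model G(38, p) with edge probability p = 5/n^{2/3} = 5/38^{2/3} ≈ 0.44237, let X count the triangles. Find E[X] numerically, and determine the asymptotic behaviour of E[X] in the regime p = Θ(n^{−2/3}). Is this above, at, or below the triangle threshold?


Number of potential triangles: C(38, 3) = 8436.
Each occurs with probability p³ ≈ (0.44237)³ ≈ 8.6565097e-02.
By linearity: E[X] = C(38, 3)·p³ ≈ 8436 · 8.6565097e-02 ≈ 730.26316.
Since α = 2/3 < 1, p = c/n^{2/3} ≫ 1/n is above the triangle threshold p ~ 1/n. Asymptotically E[X] ~ (c³/6)·n^{3(1−α)} = (5³/6)·n^{1} → ∞; triangles are abundant w.h.p.

E[X] ≈ 730.26316; in regime p = Θ(1/n^{2/3}) E[X] diverges (above the triangle threshold p ~ 1/n).


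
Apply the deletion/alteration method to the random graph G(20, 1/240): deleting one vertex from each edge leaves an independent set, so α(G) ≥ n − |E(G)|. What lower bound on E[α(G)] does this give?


E[|E(G)|] = C(20, 2)·p = 190 · (1/240) = 19/24.
E[α(G)] ≥ n − E[|E(G)|] = 20 − 19/24 = 461/24.
Numerically: ≈ 19.208.
(This is only a lower bound; the true E[α(G)] may be larger.)

E[α(G)] ≥ 461/24 ≈ 19.208.


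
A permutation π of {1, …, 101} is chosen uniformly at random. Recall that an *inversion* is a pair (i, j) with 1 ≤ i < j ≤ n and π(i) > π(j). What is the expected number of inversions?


Write X = Σ X_I over the C(101, 2) = 5050 pairs i < j, with X_I the indicator of one inversion.
There are 5050 indicators.
For each fixed pair i < j, the values π(i) and π(j) are two distinct elements of {1, …, 101} in uniformly random order; by symmetry P[π(i) > π(j)] = 1/2.
By linearity: E[X] = 5050 · (1/2) = C(101, 2) · (1/2) = 5050/2 = 2525 ≈ 2525.0000.

E[X] = 2525 = 2525.0000.


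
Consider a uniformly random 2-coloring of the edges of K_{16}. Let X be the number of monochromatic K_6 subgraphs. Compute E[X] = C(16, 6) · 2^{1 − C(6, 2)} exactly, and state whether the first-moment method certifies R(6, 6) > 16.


E[X] = C(16, 6) · 2^{1 − 15} = 8008 · 2^{−14} = 8008/16384.
As a reduced fraction: E[X] = 1001/2048 ≈ 0.489.
Is E[X] < 1? YES.
Since E[X] < 1, there exists a 2-coloring of K_{16} with no monochromatic K_6; hence R(6, 6) > 16.

E[X] = 1001/2048 ≈ 0.489; E[X] < 1, so R(6, 6) > 16.


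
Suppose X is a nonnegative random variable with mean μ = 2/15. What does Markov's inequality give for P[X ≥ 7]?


μ = E[X] = 2/15, a = 7.
Markov: P[X ≥ 7] ≤ μ/a = (2/15)/7 = 2/105.
Numerically: ≈ 0.019048.
(Since a = 7 > μ = 0.133333, the bound 2/105 is < 1 and informative.)

P[X ≥ 7] ≤ 2/105 ≈ 0.019048.


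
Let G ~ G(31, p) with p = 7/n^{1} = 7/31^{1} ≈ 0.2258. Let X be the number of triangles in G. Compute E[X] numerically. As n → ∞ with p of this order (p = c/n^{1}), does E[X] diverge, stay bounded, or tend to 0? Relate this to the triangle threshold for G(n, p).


Number of potential triangles: C(31, 3) = 4495.
Each occurs with probability p³ ≈ (0.2258)³ ≈ 1.151354e-02.
By linearity: E[X] = C(31, 3)·p³ ≈ 4495 · 1.151354e-02 ≈ 51.7534.
Here α = 1, so p = 7/n is exactly at the triangle threshold p ~ 1/n. Asymptotically E[X] → c³/6 = 7³/6 = 343/6 ≈ 57.1667, a bounded constant. In this regime the triangle count is asymptotically Poisson(c³/6).

E[X] ≈ 51.7534; in regime p = Θ(1/n^{1}) E[X] stays bounded (at the triangle threshold p ~ 1/n).


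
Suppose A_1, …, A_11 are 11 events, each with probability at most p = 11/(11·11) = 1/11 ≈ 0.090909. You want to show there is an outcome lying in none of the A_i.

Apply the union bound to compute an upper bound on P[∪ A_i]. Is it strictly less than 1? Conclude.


Union bound: P[∪_{i=1}^{11} A_i] ≤ Σ_i P[A_i] ≤ 11·p = 11·(1/11) = 1.
Numerically: 1 ≈ 1.000000.
Is 1 < 1? NO.
Since the bound 1 is ≥ 1, the union bound is uninformative here; it does NOT by itself certify existence.

11·p = 1 ≈ 1.000000; existence NOT certified by the union bound.


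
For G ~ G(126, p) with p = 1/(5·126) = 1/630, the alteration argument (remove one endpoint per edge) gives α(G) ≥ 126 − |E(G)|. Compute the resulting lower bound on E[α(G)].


E[|E(G)|] = C(126, 2)·p = 7875 · (1/630) = 25/2.
E[α(G)] ≥ n − E[|E(G)|] = 126 − 25/2 = 227/2.
Numerically: ≈ 113.500000.
(This is only a lower bound; the true E[α(G)] may be larger.)

E[α(G)] ≥ 227/2 ≈ 113.500000.


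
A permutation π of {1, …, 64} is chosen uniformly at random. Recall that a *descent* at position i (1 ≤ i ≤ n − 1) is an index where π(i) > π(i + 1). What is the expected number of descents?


Write X = Σ X_I over i = 1, …, 63, with X_I the indicator of one descent.
There are 63 indicators.
For each fixed i, the pair (π(i), π(i+1)) is a uniformly random ordered pair of distinct values from {1, …, 64}; by symmetry P[π(i) > π(i+1)] = 1/2.
By linearity: E[X] = 63 · (1/2) = (64 − 1) · (1/2) = 63/2 ≈ 31.500000.

E[X] = 63/2 = 31.500000.


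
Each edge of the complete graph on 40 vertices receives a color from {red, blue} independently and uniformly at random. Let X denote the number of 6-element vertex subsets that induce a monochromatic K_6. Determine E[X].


Let X = Σ_S X_S over the C(40, 6) = 3838380 subsets S of size 6, where X_S = 1 if the K_6 on S is monochromatic.
For a fixed S, the K_6 on S has C(6, 2) = 15 edges. P[all 15 edges red] = (1/2)^15, and likewise for blue, so P[monochromatic] = 2·(1/2)^15 = 2^{1 − 15} = 1/16384.
Summing: E[X] = C(40, 6) · 2^{1 − 15} = 3838380 · 1/16384 = 959595/4096.
Numerically: E[X] ≈ 234.276123.

E[X] = C(40,6)·2^(1−C(6,2)) = 959595/4096 ≈ 234.276123.


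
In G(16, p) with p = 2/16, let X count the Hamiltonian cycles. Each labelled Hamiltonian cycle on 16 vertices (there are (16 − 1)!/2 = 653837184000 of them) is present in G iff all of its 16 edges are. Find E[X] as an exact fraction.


K_16 has (16 − 1)!/2 = 653837184000 labelled Hamiltonian cycles.
For each such Hamiltonian cycle H, let X_H = 1 if all 16 edges of H are present in G. Then P[X_H = 1] = p^{16} = (1/8)^{16} = 1/281474976710656.
By linearity of expectation: E[X] = Σ_H E[X_H] = 653837184000 · p^{16} = 653837184000 · 1/281474976710656 = 638512875/274877906944.
Numerically: E[X] ≈ 0.00232.

E[X] = 653837184000 · (1/8)^{16} = 638512875/274877906944 ≈ 0.00232.


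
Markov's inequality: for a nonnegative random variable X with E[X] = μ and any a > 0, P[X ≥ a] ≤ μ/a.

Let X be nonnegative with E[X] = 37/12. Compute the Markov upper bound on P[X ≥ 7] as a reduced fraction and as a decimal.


μ = E[X] = 37/12, a = 7.
Markov: P[X ≥ 7] ≤ μ/a = (37/12)/7 = 37/84.
Numerically: ≈ 0.440.
(Since a = 7 > μ = 3.083, the bound 37/84 is < 1 and informative.)

P[X ≥ 7] ≤ 37/84 ≈ 0.440.


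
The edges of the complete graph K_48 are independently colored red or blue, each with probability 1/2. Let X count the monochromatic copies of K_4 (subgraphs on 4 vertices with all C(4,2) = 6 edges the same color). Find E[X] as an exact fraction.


Let X = Σ_S X_S over the C(48, 4) = 194580 subsets S of size 4, where X_S = 1 if the K_4 on S is monochromatic.
For a fixed S, the K_4 on S has C(4, 2) = 6 edges. P[all 6 edges red] = (1/2)^6, and likewise for blue, so P[monochromatic] = 2·(1/2)^6 = 2^{1 − 6} = 1/32.
By linearity: E[X] = C(48, 4) · 2^{1 − 6} = 194580 · 1/32 = 48645/8.
Numerically: E[X] ≈ 6080.625.

E[X] = C(48,4)·2^(1−C(4,2)) = 48645/8 ≈ 6080.625.


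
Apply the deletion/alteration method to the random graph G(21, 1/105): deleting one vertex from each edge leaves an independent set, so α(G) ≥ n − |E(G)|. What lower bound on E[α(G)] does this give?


E[|E(G)|] = C(21, 2)·p = 210 · (1/105) = 2.
E[α(G)] ≥ n − E[|E(G)|] = 21 − 2 = 19.
Numerically: ≈ 19.000.
(This is only a lower bound; the true E[α(G)] may be larger.)

E[α(G)] ≥ 19 ≈ 19.000.


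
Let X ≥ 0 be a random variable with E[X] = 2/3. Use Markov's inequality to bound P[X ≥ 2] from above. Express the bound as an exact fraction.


μ = E[X] = 2/3, a = 2.
Markov: P[X ≥ 2] ≤ μ/a = (2/3)/2 = 1/3.
Numerically: ≈ 0.33333.
(Since a = 2 > μ = 0.66667, the bound 1/3 is < 1 and informative.)

P[X ≥ 2] ≤ 1/3 ≈ 0.33333.


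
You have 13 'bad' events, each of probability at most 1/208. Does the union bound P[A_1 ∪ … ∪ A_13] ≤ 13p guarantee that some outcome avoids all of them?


Union bound: P[∪_{i=1}^{13} A_i] ≤ Σ_i P[A_i] ≤ 13·p = 13·(1/208) = 1/16.
Numerically: 1/16 ≈ 0.06250.
Is 1/16 < 1? YES.
Since P[∪ A_i] ≤ 1/16 < 1, the complement has P[∩ A_i^c] ≥ 1 − 1/16 = 15/16 > 0, so some outcome avoids every A_i.

13·p = 1/16 ≈ 0.06250; existence CERTIFIED by the union bound.


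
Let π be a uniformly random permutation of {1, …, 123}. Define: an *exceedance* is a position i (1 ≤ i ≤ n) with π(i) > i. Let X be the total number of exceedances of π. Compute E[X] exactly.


Write X = Σ_{i=1}^{123} X_i, where X_i = 1_{π(i) > i}.
For each fixed i, π(i) is uniform over {1, …, 123} (marginal of a uniform permutation), so P[π(i) > i] = (n − i)/n. Summing: Σ_{i=1}^{123} (n − i)/n = (0 + 1 + … + 122)/123 = 123(123 − 1)/(2·123) = (123 − 1)/2.
Hence E[X] = Σ_{i=1}^{123} (123 − i)/123 = 61 ≈ 61.0000.

E[X] = 61 = 61.0000.


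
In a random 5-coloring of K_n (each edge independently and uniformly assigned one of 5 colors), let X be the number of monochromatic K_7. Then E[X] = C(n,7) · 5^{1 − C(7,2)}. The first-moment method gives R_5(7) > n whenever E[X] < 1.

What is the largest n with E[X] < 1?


We need C(n, 7) · 5^{1 − 21} < 1, i.e. C(n, 7) < 5^{21 − 1} = 95367431640625.
Check values of n near the boundary:
  n = 334: C(334, 7) = 86359460961576; 86359460961576 < 95367431640625? YES
  n = 335: C(335, 7) = 88202498238195; 88202498238195 < 95367431640625? YES
  n = 336: C(336, 7) = 90079147136880; 90079147136880 < 95367431640625? YES
  n = 337: C(337, 7) = 91989916924632; 91989916924632 < 95367431640625? YES
  n = 338: C(338, 7) = 93935323022736; 93935323022736 < 95367431640625? YES
  n = 339: C(339, 7) = 95915887062372; 95915887062372 < 95367431640625? NO
  n = 340: C(340, 7) = 97932136940560; 97932136940560 < 95367431640625? NO
  n = 341: C(341, 7) = 99984606876440; 99984606876440 < 95367431640625? NO
The largest n with C(n, 7) < 95367431640625 is n = 338 (where E[X] = 93935323022736/95367431640625 ≈ 0.984983). Hence R_5(7) > 338, i.e. R_5(7) ≥ 339.

Largest n = 338; hence R_5(7) > 338.


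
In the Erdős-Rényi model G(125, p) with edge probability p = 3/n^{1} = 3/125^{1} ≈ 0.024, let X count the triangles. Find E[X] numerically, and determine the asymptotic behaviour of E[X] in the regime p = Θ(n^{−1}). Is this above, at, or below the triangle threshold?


Number of potential triangles: C(125, 3) = 317750.
Each occurs with probability p³ ≈ (0.024)³ ≈ 1.382400e-05.
By linearity: E[X] = C(125, 3)·p³ ≈ 317750 · 1.382400e-05 ≈ 4.3926.
Here α = 1, so p = 3/n is exactly at the triangle threshold p ~ 1/n. Asymptotically E[X] → c³/6 = 3³/6 = 9/2 ≈ 4.5000, a bounded constant. In this regime the triangle count is asymptotically Poisson(c³/6).

E[X] ≈ 4.3926; in regime p = Θ(1/n^{1}) E[X] stays bounded (at the triangle threshold p ~ 1/n).


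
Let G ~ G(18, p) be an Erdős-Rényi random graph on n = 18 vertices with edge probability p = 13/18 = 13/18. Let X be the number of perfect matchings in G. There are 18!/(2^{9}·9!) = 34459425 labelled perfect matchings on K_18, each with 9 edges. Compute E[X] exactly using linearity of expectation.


K_18 has 18!/(2^{9}·9!) = 34459425 labelled perfect matchings.
For each such perfect matching H, let X_H = 1 if all 9 edges of H are present in G. Then P[X_H = 1] = p^{9} = (13/18)^{9} = 10604499373/198359290368.
By linearity: E[X] = Σ_H E[X_H] = 34459425 · p^{9} = 34459425 · 10604499373/198359290368 = 4511419145758525/2448880128.
Numerically: E[X] ≈ 1.8422e+06.

E[X] = 34459425 · (13/18)^{9} = 4511419145758525/2448880128 ≈ 1.8422e+06.


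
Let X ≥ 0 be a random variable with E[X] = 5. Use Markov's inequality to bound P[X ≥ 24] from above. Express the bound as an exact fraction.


μ = E[X] = 5, a = 24.
Markov: P[X ≥ 24] ≤ μ/a = (5)/24 = 5/24.
Numerically: ≈ 0.20833.
(Since a = 24 > μ = 5.00000, the bound 5/24 is < 1 and informative.)

P[X ≥ 24] ≤ 5/24 ≈ 0.20833.


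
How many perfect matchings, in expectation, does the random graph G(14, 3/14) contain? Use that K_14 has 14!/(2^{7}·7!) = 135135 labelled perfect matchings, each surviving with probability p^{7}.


K_14 has 14!/(2^{7}·7!) = 135135 labelled perfect matchings.
For each such perfect matching H, let X_H = 1 if all 7 edges of H are present in G. Then P[X_H = 1] = p^{7} = (3/14)^{7} = 2187/105413504.
By linearity: E[X] = Σ_H E[X_H] = 135135 · p^{7} = 135135 · 2187/105413504 = 42220035/15059072.
Numerically: E[X] ≈ 2.8.

E[X] = 135135 · (3/14)^{7} = 42220035/15059072 ≈ 2.8.


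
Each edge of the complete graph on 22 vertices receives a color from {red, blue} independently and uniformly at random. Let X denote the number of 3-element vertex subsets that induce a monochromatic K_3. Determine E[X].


Let X = Σ_S X_S over the C(22, 3) = 1540 subsets S of size 3, where X_S = 1 if the K_3 on S is monochromatic.
For a fixed S, the K_3 on S has C(3, 2) = 3 edges. P[all 3 edges red] = (1/2)^3, and likewise for blue, so P[monochromatic] = 2·(1/2)^3 = 2^{1 − 3} = 1/4.
By linearity of expectation: E[X] = C(22, 3) · 2^{1 − 3} = 1540 · 1/4 = 385.
Numerically: E[X] ≈ 385.000.

E[X] = C(22,3)·2^(1−C(3,2)) = 385 ≈ 385.000.


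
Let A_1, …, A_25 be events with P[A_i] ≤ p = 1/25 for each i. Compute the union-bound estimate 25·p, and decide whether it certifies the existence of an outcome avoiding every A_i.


Union bound: P[∪_{i=1}^{25} A_i] ≤ Σ_i P[A_i] ≤ 25·p = 25·(1/25) = 1.
Numerically: 1 ≈ 1.00000.
Is 1 < 1? NO.
Since the bound 1 is ≥ 1, the union bound is uninformative here; it does NOT by itself certify existence.

25·p = 1 ≈ 1.00000; existence NOT certified by the union bound.


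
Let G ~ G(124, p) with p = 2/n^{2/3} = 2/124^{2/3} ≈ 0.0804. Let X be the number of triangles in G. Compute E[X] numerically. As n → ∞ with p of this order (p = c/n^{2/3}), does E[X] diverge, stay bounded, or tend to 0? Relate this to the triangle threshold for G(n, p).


Number of potential triangles: C(124, 3) = 310124.
Each occurs with probability p³ ≈ (0.0804)³ ≈ 5.20291e-04.
By linearity: E[X] = C(124, 3)·p³ ≈ 310124 · 5.20291e-04 ≈ 161.355.
Since α = 2/3 < 1, p = c/n^{2/3} ≫ 1/n is above the triangle threshold p ~ 1/n. Asymptotically E[X] ~ (c³/6)·n^{3(1−α)} = (2³/6)·n^{1} → ∞; triangles are abundant w.h.p.

E[X] ≈ 161.355; in regime p = Θ(1/n^{2/3}) E[X] diverges (above the triangle threshold p ~ 1/n).


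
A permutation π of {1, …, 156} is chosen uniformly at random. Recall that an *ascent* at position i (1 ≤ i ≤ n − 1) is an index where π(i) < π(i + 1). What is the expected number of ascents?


Write X = Σ X_I over i = 1, …, 155, with X_I the indicator of one ascent.
There are 155 indicators.
For each fixed i, the pair (π(i), π(i+1)) is a uniformly random ordered pair of distinct values from {1, …, 156}; by symmetry P[π(i) < π(i+1)] = 1/2.
By linearity: E[X] = 155 · (1/2) = (156 − 1) · (1/2) = 155/2 ≈ 77.500.

E[X] = 155/2 = 77.500.


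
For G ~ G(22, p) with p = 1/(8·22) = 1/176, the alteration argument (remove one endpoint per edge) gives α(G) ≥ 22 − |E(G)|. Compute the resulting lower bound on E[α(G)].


E[|E(G)|] = C(22, 2)·p = 231 · (1/176) = 21/16.
E[α(G)] ≥ n − E[|E(G)|] = 22 − 21/16 = 331/16.
Numerically: ≈ 20.68750.
(This is only a lower bound; the true E[α(G)] may be larger.)

E[α(G)] ≥ 331/16 ≈ 20.68750.


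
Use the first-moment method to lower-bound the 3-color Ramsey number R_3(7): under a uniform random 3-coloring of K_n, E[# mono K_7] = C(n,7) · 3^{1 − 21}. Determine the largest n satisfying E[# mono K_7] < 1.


We need C(n, 7) · 3^{1 − 21} < 1, i.e. C(n, 7) < 3^{21 − 1} = 3486784401.
Check values of n near the boundary:
  n = 78: C(78, 7) = 2641902120; 2641902120 < 3486784401? YES
  n = 79: C(79, 7) = 2898753715; 2898753715 < 3486784401? YES
  n = 80: C(80, 7) = 3176716400; 3176716400 < 3486784401? YES
  n = 81: C(81, 7) = 3477216600; 3477216600 < 3486784401? YES
  n = 82: C(82, 7) = 3801756816; 3801756816 < 3486784401? NO
  n = 83: C(83, 7) = 4151918628; 4151918628 < 3486784401? NO
The largest n with C(n, 7) < 3486784401 is n = 81 (where E[X] = 42928600/43046721 ≈ 0.99726). Hence R_3(7) > 81, i.e. R_3(7) ≥ 82.

Largest n = 81; hence R_3(7) > 81.


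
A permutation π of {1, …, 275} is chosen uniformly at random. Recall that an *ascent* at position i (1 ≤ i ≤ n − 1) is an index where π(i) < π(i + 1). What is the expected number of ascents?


Write X = Σ X_I over i = 1, …, 274, with X_I the indicator of one ascent.
There are 274 indicators.
For each fixed i, the pair (π(i), π(i+1)) is a uniformly random ordered pair of distinct values from {1, …, 275}; by symmetry P[π(i) < π(i+1)] = 1/2.
By linearity: E[X] = 274 · (1/2) = (275 − 1) · (1/2) = 137 ≈ 137.000.

E[X] = 137 = 137.000.


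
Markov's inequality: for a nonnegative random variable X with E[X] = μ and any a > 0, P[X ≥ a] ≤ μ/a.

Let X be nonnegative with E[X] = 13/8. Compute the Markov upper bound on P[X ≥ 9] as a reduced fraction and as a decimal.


μ = E[X] = 13/8, a = 9.
Markov: P[X ≥ 9] ≤ μ/a = (13/8)/9 = 13/72.
Numerically: ≈ 0.180556.
(Since a = 9 > μ = 1.625000, the bound 13/72 is < 1 and informative.)

P[X ≥ 9] ≤ 13/72 ≈ 0.180556.


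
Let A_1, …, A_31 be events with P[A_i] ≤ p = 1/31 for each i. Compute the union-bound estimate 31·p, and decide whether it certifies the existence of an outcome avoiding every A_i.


Union bound: P[∪_{i=1}^{31} A_i] ≤ Σ_i P[A_i] ≤ 31·p = 31·(1/31) = 1.
Numerically: 1 ≈ 1.000000.
Is 1 < 1? NO.
Since the bound 1 is ≥ 1, the union bound is uninformative here; it does NOT by itself certify existence.

31·p = 1 ≈ 1.000000; existence NOT certified by the union bound.


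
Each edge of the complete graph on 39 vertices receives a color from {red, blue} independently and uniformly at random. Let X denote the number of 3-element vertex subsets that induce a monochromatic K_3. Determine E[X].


Let X = Σ_S X_S over the C(39, 3) = 9139 subsets S of size 3, where X_S = 1 if the K_3 on S is monochromatic.
For a fixed S, the K_3 on S has C(3, 2) = 3 edges. P[all 3 edges red] = (1/2)^3, and likewise for blue, so P[monochromatic] = 2·(1/2)^3 = 2^{1 − 3} = 1/4.
By linearity: E[X] = C(39, 3) · 2^{1 − 3} = 9139 · 1/4 = 9139/4.
Numerically: E[X] ≈ 2284.7500.

E[X] = C(39,3)·2^(1−C(3,2)) = 9139/4 ≈ 2284.7500.


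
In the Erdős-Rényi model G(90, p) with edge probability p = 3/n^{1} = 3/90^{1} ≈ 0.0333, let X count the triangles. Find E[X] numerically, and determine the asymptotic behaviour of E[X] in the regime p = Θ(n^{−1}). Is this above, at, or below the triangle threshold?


Number of potential triangles: C(90, 3) = 117480.
Each occurs with probability p³ ≈ (0.0333)³ ≈ 3.70370e-05.
By linearity: E[X] = C(90, 3)·p³ ≈ 117480 · 3.70370e-05 ≈ 4.351.
Here α = 1, so p = 3/n is exactly at the triangle threshold p ~ 1/n. Asymptotically E[X] → c³/6 = 3³/6 = 9/2 ≈ 4.500, a bounded constant. In this regime the triangle count is asymptotically Poisson(c³/6).

E[X] ≈ 4.351; in regime p = Θ(1/n^{1}) E[X] stays bounded (at the triangle threshold p ~ 1/n).


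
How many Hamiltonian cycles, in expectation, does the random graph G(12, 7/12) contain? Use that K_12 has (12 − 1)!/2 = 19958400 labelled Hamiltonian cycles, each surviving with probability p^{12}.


K_12 has (12 − 1)!/2 = 19958400 labelled Hamiltonian cycles.
For each such Hamiltonian cycle H, let X_H = 1 if all 12 edges of H are present in G. Then P[X_H = 1] = p^{12} = (7/12)^{12} = 13841287201/8916100448256.
Summing the indicators: E[X] = Σ_H E[X_H] = 19958400 · p^{12} = 19958400 · 13841287201/8916100448256 = 26644477861925/859963392.
Numerically: E[X] ≈ 3.1e+04.

E[X] = 19958400 · (7/12)^{12} = 26644477861925/859963392 ≈ 3.1e+04.


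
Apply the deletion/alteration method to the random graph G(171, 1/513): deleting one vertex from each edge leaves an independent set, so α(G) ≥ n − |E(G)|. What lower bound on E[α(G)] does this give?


E[|E(G)|] = C(171, 2)·p = 14535 · (1/513) = 85/3.
E[α(G)] ≥ n − E[|E(G)|] = 171 − 85/3 = 428/3.
Numerically: ≈ 142.666667.
(This is only a lower bound; the true E[α(G)] may be larger.)

E[α(G)] ≥ 428/3 ≈ 142.666667.


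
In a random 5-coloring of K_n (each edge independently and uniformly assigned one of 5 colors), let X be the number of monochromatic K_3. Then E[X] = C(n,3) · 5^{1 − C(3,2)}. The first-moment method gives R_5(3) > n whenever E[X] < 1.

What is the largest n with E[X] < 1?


We need C(n, 3) · 5^{1 − 3} < 1, i.e. C(n, 3) < 5^{3 − 1} = 25.
Check values of n near the boundary:
  n = 5: C(5, 3) = 10; 10 < 25? YES
  n = 6: C(6, 3) = 20; 20 < 25? YES
  n = 7: C(7, 3) = 35; 35 < 25? NO
  n = 8: C(8, 3) = 56; 56 < 25? NO
The largest n with C(n, 3) < 25 is n = 6 (where E[X] = 4/5 ≈ 0.8000). Hence R_5(3) > 6, i.e. R_5(3) ≥ 7.

Largest n = 6; hence R_5(3) > 6.


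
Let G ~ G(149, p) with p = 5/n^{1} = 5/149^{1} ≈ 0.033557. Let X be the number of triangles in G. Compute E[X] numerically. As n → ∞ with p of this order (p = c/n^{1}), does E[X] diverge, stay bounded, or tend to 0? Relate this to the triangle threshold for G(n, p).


Number of potential triangles: C(149, 3) = 540274.
Each occurs with probability p³ ≈ (0.033557)³ ≈ 3.77877652e-05.
By linearity: E[X] = C(149, 3)·p³ ≈ 540274 · 3.77877652e-05 ≈ 20.415747.
Here α = 1, so p = 5/n is exactly at the triangle threshold p ~ 1/n. Asymptotically E[X] → c³/6 = 5³/6 = 125/6 ≈ 20.833333, a bounded constant. In this regime the triangle count is asymptotically Poisson(c³/6).

E[X] ≈ 20.415747; in regime p = Θ(1/n^{1}) E[X] stays bounded (at the triangle threshold p ~ 1/n).


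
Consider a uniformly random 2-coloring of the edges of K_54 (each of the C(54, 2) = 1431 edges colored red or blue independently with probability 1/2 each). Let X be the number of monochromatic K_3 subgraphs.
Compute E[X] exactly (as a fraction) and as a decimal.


Let X = Σ_S X_S over the C(54, 3) = 24804 subsets S of size 3, where X_S = 1 if the K_3 on S is monochromatic.
For a fixed S, the K_3 on S has C(3, 2) = 3 edges. P[all 3 edges red] = (1/2)^3, and likewise for blue, so P[monochromatic] = 2·(1/2)^3 = 2^{1 − 3} = 1/4.
By linearity of expectation: E[X] = C(54, 3) · 2^{1 − 3} = 24804 · 1/4 = 6201.
Numerically: E[X] ≈ 6201.00000.

E[X] = C(54,3)·2^(1−C(3,2)) = 6201 ≈ 6201.00000.


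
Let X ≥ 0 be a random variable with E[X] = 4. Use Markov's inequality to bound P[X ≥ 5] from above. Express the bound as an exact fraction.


μ = E[X] = 4, a = 5.
Markov: P[X ≥ 5] ≤ μ/a = (4)/5 = 4/5.
Numerically: ≈ 0.800.
(Since a = 5 > μ = 4.000, the bound 4/5 is < 1 and informative.)

P[X ≥ 5] ≤ 4/5 ≈ 0.800.


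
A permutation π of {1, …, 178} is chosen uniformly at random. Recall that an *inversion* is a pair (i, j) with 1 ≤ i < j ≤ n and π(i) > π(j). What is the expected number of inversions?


Write X = Σ X_I over the C(178, 2) = 15753 pairs i < j, with X_I the indicator of one inversion.
There are 15753 indicators.
For each fixed pair i < j, the values π(i) and π(j) are two distinct elements of {1, …, 178} in uniformly random order; by symmetry P[π(i) > π(j)] = 1/2.
By linearity: E[X] = 15753 · (1/2) = C(178, 2) · (1/2) = 15753/2 = 15753/2 ≈ 7876.500.

E[X] = 15753/2 = 7876.500.


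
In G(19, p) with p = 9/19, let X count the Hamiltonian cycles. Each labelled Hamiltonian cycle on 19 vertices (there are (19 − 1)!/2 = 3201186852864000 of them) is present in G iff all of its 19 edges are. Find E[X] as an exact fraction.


K_19 has (19 − 1)!/2 = 3201186852864000 labelled Hamiltonian cycles.
For each such Hamiltonian cycle H, let X_H = 1 if all 19 edges of H are present in G. Then P[X_H = 1] = p^{19} = (9/19)^{19} = 1350851717672992089/1978419655660313589123979.
By linearity of expectation: E[X] = Σ_H E[X_H] = 3201186852864000 · p^{19} = 3201186852864000 · 1350851717672992089/1978419655660313589123979 = 4324328758783534194876278992896000/1978419655660313589123979.
Numerically: E[X] ≈ 2.18575e+09.

E[X] = 3201186852864000 · (9/19)^{19} = 4324328758783534194876278992896000/1978419655660313589123979 ≈ 2.18575e+09.


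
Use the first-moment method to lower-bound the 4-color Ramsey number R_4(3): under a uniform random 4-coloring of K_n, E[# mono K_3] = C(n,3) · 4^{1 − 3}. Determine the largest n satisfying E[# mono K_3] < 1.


We need C(n, 3) · 4^{1 − 3} < 1, i.e. C(n, 3) < 4^{3 − 1} = 16.
Check values of n near the boundary:
  n = 4: C(4, 3) = 4; 4 < 16? YES
  n = 5: C(5, 3) = 10; 10 < 16? YES
  n = 6: C(6, 3) = 20; 20 < 16? NO
  n = 7: C(7, 3) = 35; 35 < 16? NO
  n = 8: C(8, 3) = 56; 56 < 16? NO
The largest n with C(n, 3) < 16 is n = 5 (where E[X] = 5/8 ≈ 0.6250000). Hence R_4(3) > 5, i.e. R_4(3) ≥ 6.

Largest n = 5; hence R_4(3) > 5.


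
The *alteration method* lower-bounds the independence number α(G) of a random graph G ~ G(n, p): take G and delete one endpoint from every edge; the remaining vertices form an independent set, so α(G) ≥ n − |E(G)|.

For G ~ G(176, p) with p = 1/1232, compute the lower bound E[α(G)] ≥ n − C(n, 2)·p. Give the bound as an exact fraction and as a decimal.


E[|E(G)|] = C(176, 2)·p = 15400 · (1/1232) = 25/2.
E[α(G)] ≥ n − E[|E(G)|] = 176 − 25/2 = 327/2.
Numerically: ≈ 163.50000.
(This is only a lower bound; the true E[α(G)] may be larger.)

E[α(G)] ≥ 327/2 ≈ 163.50000.


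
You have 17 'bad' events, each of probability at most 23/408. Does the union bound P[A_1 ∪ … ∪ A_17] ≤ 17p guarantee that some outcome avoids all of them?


Union bound: P[∪_{i=1}^{17} A_i] ≤ Σ_i P[A_i] ≤ 17·p = 17·(23/408) = 23/24.
Numerically: 23/24 ≈ 0.958.
Is 23/24 < 1? YES.
Since P[∪ A_i] ≤ 23/24 < 1, the complement has P[∩ A_i^c] ≥ 1 − 23/24 = 1/24 > 0, so some outcome avoids every A_i.

17·p = 23/24 ≈ 0.958; existence CERTIFIED by the union bound.


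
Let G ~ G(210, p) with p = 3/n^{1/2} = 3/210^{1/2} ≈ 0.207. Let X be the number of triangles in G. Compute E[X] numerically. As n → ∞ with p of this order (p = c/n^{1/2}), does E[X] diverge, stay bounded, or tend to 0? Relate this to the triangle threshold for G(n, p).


Number of potential triangles: C(210, 3) = 1521520.
Each occurs with probability p³ ≈ (0.207)³ ≈ 8.872271e-03.
By linearity: E[X] = C(210, 3)·p³ ≈ 1521520 · 8.872271e-03 ≈ 13499.3385.
Since α = 1/2 < 1, p = c/n^{1/2} ≫ 1/n is above the triangle threshold p ~ 1/n. Asymptotically E[X] ~ (c³/6)·n^{3(1−α)} = (3³/6)·n^{1.5} → ∞; triangles are abundant w.h.p.

E[X] ≈ 13499.3385; in regime p = Θ(1/n^{1/2}) E[X] diverges (above the triangle threshold p ~ 1/n).


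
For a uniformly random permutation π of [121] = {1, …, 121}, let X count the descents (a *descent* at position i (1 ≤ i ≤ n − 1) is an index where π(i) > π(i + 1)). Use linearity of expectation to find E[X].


Write X = Σ X_I over i = 1, …, 120, with X_I the indicator of one descent.
There are 120 indicators.
For each fixed i, the pair (π(i), π(i+1)) is a uniformly random ordered pair of distinct values from {1, …, 121}; by symmetry P[π(i) > π(i+1)] = 1/2.
By linearity: E[X] = 120 · (1/2) = (121 − 1) · (1/2) = 60 ≈ 60.000000.

E[X] = 60 = 60.000000.


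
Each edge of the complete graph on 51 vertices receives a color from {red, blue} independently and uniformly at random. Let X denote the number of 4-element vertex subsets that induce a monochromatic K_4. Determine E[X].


Let X = Σ_S X_S over the C(51, 4) = 249900 subsets S of size 4, where X_S = 1 if the K_4 on S is monochromatic.
For a fixed S, the K_4 on S has C(4, 2) = 6 edges. P[all 6 edges red] = (1/2)^6, and likewise for blue, so P[monochromatic] = 2·(1/2)^6 = 2^{1 − 6} = 1/32.
Summing: E[X] = C(51, 4) · 2^{1 − 6} = 249900 · 1/32 = 62475/8.
Numerically: E[X] ≈ 7809.375000.

E[X] = C(51,4)·2^(1−C(4,2)) = 62475/8 ≈ 7809.375000.


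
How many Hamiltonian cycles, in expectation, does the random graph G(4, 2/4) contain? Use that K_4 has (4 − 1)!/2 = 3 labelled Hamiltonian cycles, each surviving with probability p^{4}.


K_4 has (4 − 1)!/2 = 3 labelled Hamiltonian cycles.
For each such Hamiltonian cycle H, let X_H = 1 if all 4 edges of H are present in G. Then P[X_H = 1] = p^{4} = (1/2)^{4} = 1/16.
Summing the indicators: E[X] = Σ_H E[X_H] = 3 · p^{4} = 3 · 1/16 = 3/16.
Numerically: E[X] ≈ 0.1875.

E[X] = 3 · (1/2)^{4} = 3/16 ≈ 0.1875.


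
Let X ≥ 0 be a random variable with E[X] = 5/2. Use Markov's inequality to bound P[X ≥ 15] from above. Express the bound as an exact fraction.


μ = E[X] = 5/2, a = 15.
Markov: P[X ≥ 15] ≤ μ/a = (5/2)/15 = 1/6.
Numerically: ≈ 0.166667.
(Since a = 15 > μ = 2.500000, the bound 1/6 is < 1 and informative.)

P[X ≥ 15] ≤ 1/6 ≈ 0.166667.


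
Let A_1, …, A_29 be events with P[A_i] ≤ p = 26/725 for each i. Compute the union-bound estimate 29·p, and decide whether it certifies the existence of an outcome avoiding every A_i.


Union bound: P[∪_{i=1}^{29} A_i] ≤ Σ_i P[A_i] ≤ 29·p = 29·(26/725) = 26/25.
Numerically: 26/25 ≈ 1.040.
Is 26/25 < 1? NO.
Since the bound 26/25 is ≥ 1, the union bound is uninformative here; it does NOT by itself certify existence.

29·p = 26/25 ≈ 1.040; existence NOT certified by the union bound.


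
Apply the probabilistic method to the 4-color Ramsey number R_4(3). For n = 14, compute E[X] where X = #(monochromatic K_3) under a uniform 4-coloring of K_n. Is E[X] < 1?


E[X] = C(14, 3) · 4^{1 − 3} = 364 · 4^{−2} = 364/16.
As a reduced fraction: E[X] = 91/4 ≈ 22.7500000.
Is E[X] < 1? NO.
Since E[X] ≥ 1, the first-moment bound is inconclusive at n = 14; it does NOT by itself certify R_4(3) > 14.

E[X] = 91/4 ≈ 22.7500000; E[X] ≥ 1; first-moment method inconclusive here.


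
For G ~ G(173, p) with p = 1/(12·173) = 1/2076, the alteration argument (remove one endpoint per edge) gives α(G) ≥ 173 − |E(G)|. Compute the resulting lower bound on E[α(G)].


E[|E(G)|] = C(173, 2)·p = 14878 · (1/2076) = 43/6.
E[α(G)] ≥ n − E[|E(G)|] = 173 − 43/6 = 995/6.
Numerically: ≈ 165.833.
(This is only a lower bound; the true E[α(G)] may be larger.)

E[α(G)] ≥ 995/6 ≈ 165.833.


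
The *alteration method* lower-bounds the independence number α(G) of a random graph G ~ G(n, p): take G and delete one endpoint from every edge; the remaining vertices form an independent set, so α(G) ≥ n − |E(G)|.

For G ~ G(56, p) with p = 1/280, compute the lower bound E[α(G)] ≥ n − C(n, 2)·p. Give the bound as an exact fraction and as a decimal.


E[|E(G)|] = C(56, 2)·p = 1540 · (1/280) = 11/2.
E[α(G)] ≥ n − E[|E(G)|] = 56 − 11/2 = 101/2.
Numerically: ≈ 50.50000.
(This is only a lower bound; the true E[α(G)] may be larger.)

E[α(G)] ≥ 101/2 ≈ 50.50000.


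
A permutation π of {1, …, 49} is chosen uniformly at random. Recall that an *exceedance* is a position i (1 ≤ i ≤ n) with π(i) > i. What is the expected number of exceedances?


Write X = Σ_{i=1}^{49} X_i, where X_i = 1_{π(i) > i}.
For each fixed i, π(i) is uniform over {1, …, 49} (marginal of a uniform permutation), so P[π(i) > i] = (n − i)/n. Summing: Σ_{i=1}^{49} (n − i)/n = (0 + 1 + … + 48)/49 = 49(49 − 1)/(2·49) = (49 − 1)/2.
Hence E[X] = Σ_{i=1}^{49} (49 − i)/49 = 24 ≈ 24.000.

E[X] = 24 = 24.000.


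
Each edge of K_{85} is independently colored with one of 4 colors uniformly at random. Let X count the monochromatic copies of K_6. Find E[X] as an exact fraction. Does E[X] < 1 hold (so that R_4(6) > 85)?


E[X] = C(85, 6) · 4^{1 − 15} = 437353560 · 4^{−14} = 437353560/268435456.
As a reduced fraction: E[X] = 54669195/33554432 ≈ 1.6293.
Is E[X] < 1? NO.
Since E[X] ≥ 1, the first-moment bound is inconclusive at n = 85; it does NOT by itself certify R_4(6) > 85.

E[X] = 54669195/33554432 ≈ 1.6293; E[X] ≥ 1; first-moment method inconclusive here.
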